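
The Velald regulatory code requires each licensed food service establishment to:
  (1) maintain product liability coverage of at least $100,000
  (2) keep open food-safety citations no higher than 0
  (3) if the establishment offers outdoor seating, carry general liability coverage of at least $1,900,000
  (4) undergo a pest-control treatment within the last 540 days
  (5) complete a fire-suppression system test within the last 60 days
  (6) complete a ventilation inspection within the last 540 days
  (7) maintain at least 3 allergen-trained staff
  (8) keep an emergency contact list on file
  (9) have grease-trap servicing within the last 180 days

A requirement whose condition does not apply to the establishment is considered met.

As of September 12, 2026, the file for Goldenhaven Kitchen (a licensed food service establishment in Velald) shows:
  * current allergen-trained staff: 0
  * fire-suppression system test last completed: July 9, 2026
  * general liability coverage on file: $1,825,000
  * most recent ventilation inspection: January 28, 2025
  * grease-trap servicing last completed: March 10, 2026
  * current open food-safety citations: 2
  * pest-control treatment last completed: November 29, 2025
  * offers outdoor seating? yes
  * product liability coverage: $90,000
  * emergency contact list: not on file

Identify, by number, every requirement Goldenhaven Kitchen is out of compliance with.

1, 2, 3, 5, 6, 7, 8, 9

1. product liability coverage $90,000 < $100,000 → not met
2. open food-safety citations 2 > 0 → not met
3. condition 'offers outdoor seating' holds; general liability coverage $1,825,000 < $1,900,000 → not met
4. pest-control treatment 287 days ago vs limit 540 → met
5. fire-suppression system test 65 days ago vs limit 60 → not met
6. ventilation inspection 592 days ago vs limit 540 → not met
7. allergen-trained staff 0 < 3 → not met
8. emergency contact list absent → not met
9. grease-trap servicing 186 days ago vs limit 180 → not met
Not met: 1, 2, 3, 5, 6, 7, 8, 9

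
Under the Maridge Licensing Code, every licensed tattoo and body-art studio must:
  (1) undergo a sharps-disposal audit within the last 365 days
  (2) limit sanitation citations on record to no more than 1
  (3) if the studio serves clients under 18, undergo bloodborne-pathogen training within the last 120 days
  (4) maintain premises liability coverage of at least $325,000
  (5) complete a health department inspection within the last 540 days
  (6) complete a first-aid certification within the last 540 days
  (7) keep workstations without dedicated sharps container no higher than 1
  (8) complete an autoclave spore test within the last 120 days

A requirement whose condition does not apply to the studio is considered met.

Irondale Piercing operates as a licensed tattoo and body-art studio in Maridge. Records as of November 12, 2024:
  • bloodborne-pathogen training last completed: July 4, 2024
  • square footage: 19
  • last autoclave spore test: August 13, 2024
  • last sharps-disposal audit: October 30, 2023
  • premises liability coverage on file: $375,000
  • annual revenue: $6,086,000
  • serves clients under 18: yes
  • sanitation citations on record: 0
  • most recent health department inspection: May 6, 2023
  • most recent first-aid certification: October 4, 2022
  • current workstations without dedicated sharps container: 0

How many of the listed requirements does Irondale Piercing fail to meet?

1. sharps-disposal audit 379 days ago vs limit 365 → not met
2. sanitation citations on record 0 ≤ 1 → met
3. condition 'serves clients under 18' holds; bloodborne-pathogen training 131 days ago vs limit 120 → not met
4. premises liability coverage $375,000 ≥ $325,000 → met
5. health department inspection 556 days ago vs limit 540 → not met
6. first-aid certification 770 days ago vs limit 540 → not met
7. workstations without dedicated sharps container 0 ≤ 1 → met
8. autoclave spore test 91 days ago vs limit 120 → met
Not met: 4 of 8

4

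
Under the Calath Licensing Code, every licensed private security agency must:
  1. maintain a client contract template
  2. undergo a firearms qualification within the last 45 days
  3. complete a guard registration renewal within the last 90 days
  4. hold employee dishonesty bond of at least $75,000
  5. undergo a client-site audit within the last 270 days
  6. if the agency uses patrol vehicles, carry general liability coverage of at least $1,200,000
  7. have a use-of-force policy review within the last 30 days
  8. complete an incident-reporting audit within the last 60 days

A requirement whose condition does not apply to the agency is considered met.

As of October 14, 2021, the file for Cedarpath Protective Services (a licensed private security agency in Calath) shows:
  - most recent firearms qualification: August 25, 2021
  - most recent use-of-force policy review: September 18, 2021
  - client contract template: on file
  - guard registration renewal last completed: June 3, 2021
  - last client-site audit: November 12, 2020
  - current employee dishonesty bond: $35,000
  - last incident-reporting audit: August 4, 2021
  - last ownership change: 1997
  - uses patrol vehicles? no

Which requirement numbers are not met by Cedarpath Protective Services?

2, 3, 4, 5, 8

1. client contract template present → met
2. firearms qualification 50 days ago vs limit 45 → not met
3. guard registration renewal 133 days ago vs limit 90 → not met
4. employee dishonesty bond $35,000 < $75,000 → not met
5. client-site audit 336 days ago vs limit 270 → not met
6. condition 'uses patrol vehicles' does not hold → requirement n/a → met
7. use-of-force policy review 26 days ago vs limit 30 → met
8. incident-reporting audit 71 days ago vs limit 60 → not met
Not met: 2, 3, 4, 5, 8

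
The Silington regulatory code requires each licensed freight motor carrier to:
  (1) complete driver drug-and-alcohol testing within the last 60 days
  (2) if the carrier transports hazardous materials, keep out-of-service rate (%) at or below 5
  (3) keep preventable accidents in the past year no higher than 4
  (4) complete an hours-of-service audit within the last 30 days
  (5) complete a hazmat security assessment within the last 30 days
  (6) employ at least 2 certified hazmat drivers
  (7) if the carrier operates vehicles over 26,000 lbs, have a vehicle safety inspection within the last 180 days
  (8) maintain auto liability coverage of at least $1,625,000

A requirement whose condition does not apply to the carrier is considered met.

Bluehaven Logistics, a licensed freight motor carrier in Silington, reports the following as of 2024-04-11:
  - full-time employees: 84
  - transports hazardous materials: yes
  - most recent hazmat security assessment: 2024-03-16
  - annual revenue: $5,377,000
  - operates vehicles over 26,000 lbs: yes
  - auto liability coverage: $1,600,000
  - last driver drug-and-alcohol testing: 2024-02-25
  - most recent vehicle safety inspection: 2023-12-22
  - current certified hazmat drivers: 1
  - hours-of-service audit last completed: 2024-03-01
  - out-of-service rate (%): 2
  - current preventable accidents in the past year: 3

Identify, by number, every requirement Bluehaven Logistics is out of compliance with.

1. driver drug-and-alcohol testing 46 days ago vs limit 60 → met
2. condition 'transports hazardous materials' holds; out-of-service rate (%) 2 ≤ 5 → met
3. preventable accidents in the past year 3 ≤ 4 → met
4. hours-of-service audit 41 days ago vs limit 30 → not met
5. hazmat security assessment 26 days ago vs limit 30 → met
6. certified hazmat drivers 1 < 2 → not met
7. condition 'operates vehicles over 26,000 lbs' holds; vehicle safety inspection 111 days ago vs limit 180 → met
8. auto liability coverage $1,600,000 < $1,625,000 → not met
Not met: 4, 6, 8

4, 6, 8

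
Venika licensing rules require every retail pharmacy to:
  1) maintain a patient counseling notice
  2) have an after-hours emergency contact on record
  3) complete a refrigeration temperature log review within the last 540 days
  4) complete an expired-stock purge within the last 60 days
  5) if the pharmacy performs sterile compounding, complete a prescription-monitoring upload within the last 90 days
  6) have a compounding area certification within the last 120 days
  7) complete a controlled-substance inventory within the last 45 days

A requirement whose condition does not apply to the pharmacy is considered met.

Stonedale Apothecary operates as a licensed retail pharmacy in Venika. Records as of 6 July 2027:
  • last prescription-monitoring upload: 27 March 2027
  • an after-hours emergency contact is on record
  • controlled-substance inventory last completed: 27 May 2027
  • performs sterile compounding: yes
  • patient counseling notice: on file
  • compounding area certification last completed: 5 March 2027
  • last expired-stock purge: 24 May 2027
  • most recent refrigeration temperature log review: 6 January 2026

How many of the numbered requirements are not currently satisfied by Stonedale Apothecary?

1. patient counseling notice present → met
2. after-hours emergency contact present → met
3. refrigeration temperature log review 546 days ago vs limit 540 → not met
4. expired-stock purge 43 days ago vs limit 60 → met
5. condition 'performs sterile compounding' holds; prescription-monitoring upload 101 days ago vs limit 90 → not met
6. compounding area certification 123 days ago vs limit 120 → not met
7. controlled-substance inventory 40 days ago vs limit 45 → met
Not met: 3 of 7

3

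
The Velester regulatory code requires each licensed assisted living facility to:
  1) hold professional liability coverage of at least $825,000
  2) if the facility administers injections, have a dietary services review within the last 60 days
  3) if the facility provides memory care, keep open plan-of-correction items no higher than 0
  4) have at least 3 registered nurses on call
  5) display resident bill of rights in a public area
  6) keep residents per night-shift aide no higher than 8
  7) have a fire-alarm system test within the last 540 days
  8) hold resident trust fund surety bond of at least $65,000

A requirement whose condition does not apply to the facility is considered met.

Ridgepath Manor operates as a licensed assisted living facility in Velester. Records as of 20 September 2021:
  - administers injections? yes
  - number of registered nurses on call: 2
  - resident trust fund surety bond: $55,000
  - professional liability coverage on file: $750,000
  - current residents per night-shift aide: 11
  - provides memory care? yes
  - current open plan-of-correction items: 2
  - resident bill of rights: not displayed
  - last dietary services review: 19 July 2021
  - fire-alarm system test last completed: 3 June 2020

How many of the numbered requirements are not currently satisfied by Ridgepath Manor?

1. professional liability coverage $750,000 < $825,000 → not met
2. condition 'administers injections' holds; dietary services review 63 days ago vs limit 60 → not met
3. condition 'provides memory care' holds; open plan-of-correction items 2 > 0 → not met
4. registered nurses on call 2 < 3 → not met
5. resident bill of rights absent → not met
6. residents per night-shift aide 11 > 8 → not met
7. fire-alarm system test 474 days ago vs limit 540 → met
8. resident trust fund surety bond $55,000 < $65,000 → not met
Not met: 7 of 8

7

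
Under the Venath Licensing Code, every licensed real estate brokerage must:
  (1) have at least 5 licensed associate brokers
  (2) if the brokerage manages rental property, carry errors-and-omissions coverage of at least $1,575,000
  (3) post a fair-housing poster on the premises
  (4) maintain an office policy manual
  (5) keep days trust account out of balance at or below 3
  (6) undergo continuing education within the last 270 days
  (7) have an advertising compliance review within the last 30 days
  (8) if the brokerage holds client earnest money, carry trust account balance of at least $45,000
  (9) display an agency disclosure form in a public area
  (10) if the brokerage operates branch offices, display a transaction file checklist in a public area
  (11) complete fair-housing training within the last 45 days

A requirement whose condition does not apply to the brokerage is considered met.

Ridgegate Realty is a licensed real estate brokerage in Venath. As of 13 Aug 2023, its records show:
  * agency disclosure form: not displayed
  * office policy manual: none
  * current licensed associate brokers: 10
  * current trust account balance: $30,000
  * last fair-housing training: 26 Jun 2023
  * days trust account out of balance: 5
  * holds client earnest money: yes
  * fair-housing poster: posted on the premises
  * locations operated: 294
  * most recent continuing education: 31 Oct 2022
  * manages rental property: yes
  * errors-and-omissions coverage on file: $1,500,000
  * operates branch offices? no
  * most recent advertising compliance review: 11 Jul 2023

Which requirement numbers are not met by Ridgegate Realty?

2, 4, 5, 6, 7, 8, 9, 11

1. licensed associate brokers 10 ≥ 5 → met
2. condition 'manages rental property' holds; errors-and-omissions coverage $1,500,000 < $1,575,000 → not met
3. fair-housing poster present → met
4. office policy manual absent → not met
5. days trust account out of balance 5 > 3 → not met
6. continuing education 286 days ago vs limit 270 → not met
7. advertising compliance review 33 days ago vs limit 30 → not met
8. condition 'holds client earnest money' holds; trust account balance $30,000 < $45,000 → not met
9. agency disclosure form absent → not met
10. condition 'operates branch offices' does not hold → requirement n/a → met
11. fair-housing training 48 days ago vs limit 45 → not met
Not met: 2, 4, 5, 6, 7, 8, 9, 11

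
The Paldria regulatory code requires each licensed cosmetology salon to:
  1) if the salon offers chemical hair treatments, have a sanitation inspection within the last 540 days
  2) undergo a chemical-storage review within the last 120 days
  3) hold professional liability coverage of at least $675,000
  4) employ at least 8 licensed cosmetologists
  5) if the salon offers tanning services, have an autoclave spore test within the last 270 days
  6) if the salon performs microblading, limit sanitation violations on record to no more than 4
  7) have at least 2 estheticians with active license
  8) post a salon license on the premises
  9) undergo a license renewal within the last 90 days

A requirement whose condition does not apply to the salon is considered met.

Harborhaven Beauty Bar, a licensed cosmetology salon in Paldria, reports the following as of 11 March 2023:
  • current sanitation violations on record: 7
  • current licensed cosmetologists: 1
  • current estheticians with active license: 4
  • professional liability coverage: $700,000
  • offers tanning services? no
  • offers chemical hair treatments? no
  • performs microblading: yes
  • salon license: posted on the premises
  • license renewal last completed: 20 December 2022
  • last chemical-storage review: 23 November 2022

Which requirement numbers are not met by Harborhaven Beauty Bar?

4, 6

1. condition 'offers chemical hair treatments' does not hold → requirement n/a → met
2. chemical-storage review 108 days ago vs limit 120 → met
3. professional liability coverage $700,000 ≥ $675,000 → met
4. licensed cosmetologists 1 < 8 → not met
5. condition 'offers tanning services' does not hold → requirement n/a → met
6. condition 'performs microblading' holds; sanitation violations on record 7 > 4 → not met
7. estheticians with active license 4 ≥ 2 → met
8. salon license present → met
9. license renewal 81 days ago vs limit 90 → met
Not met: 4, 6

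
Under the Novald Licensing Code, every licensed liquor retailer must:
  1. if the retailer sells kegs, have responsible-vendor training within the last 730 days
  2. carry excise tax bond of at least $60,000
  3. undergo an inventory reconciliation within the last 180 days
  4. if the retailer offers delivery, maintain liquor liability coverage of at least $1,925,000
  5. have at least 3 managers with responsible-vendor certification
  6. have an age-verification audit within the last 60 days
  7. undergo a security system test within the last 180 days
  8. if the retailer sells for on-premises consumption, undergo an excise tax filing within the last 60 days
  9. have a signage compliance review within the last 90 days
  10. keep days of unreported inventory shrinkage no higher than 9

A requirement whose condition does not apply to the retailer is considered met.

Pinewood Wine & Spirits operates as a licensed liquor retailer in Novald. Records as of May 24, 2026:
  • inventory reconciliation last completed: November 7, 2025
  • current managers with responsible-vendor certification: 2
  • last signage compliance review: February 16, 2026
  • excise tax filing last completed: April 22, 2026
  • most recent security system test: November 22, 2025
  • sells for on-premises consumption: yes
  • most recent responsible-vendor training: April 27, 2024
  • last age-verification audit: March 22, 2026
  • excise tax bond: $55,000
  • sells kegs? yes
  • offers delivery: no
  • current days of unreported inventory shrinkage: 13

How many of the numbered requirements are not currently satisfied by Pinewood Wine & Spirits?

8

1. condition 'sells kegs' holds; responsible-vendor training 757 days ago vs limit 730 → not met
2. excise tax bond $55,000 < $60,000 → not met
3. inventory reconciliation 198 days ago vs limit 180 → not met
4. condition 'offers delivery' does not hold → requirement n/a → met
5. managers with responsible-vendor certification 2 < 3 → not met
6. age-verification audit 63 days ago vs limit 60 → not met
7. security system test 183 days ago vs limit 180 → not met
8. condition 'sells for on-premises consumption' holds; excise tax filing 32 days ago vs limit 60 → met
9. signage compliance review 97 days ago vs limit 90 → not met
10. days of unreported inventory shrinkage 13 > 9 → not met
Not met: 8 of 10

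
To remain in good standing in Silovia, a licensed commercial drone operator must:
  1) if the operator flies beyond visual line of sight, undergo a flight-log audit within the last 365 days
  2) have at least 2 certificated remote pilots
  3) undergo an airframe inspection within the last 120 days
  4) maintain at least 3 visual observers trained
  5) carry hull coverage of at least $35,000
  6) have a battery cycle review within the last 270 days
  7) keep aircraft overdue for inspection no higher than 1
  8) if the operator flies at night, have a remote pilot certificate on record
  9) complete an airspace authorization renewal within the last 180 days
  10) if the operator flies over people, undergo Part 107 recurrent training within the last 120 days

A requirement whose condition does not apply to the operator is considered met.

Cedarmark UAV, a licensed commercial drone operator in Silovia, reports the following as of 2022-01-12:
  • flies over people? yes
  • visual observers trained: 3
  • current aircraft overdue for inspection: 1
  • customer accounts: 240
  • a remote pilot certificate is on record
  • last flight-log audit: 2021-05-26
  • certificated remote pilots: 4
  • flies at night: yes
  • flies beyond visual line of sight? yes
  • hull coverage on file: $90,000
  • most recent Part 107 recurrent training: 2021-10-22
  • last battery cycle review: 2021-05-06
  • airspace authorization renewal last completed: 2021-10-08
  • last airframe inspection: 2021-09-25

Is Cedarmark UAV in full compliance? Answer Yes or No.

Yes

1. condition 'flies beyond visual line of sight' holds; flight-log audit 231 days ago vs limit 365 → met
2. certificated remote pilots 4 ≥ 2 → met
3. airframe inspection 109 days ago vs limit 120 → met
4. visual observers trained 3 ≥ 3 → met
5. hull coverage $90,000 ≥ $35,000 → met
6. battery cycle review 251 days ago vs limit 270 → met
7. aircraft overdue for inspection 1 ≤ 1 → met
8. condition 'flies at night' holds; remote pilot certificate present → met
9. airspace authorization renewal 96 days ago vs limit 180 → met
10. condition 'flies over people' holds; Part 107 recurrent training 82 days ago vs limit 120 → met
All met.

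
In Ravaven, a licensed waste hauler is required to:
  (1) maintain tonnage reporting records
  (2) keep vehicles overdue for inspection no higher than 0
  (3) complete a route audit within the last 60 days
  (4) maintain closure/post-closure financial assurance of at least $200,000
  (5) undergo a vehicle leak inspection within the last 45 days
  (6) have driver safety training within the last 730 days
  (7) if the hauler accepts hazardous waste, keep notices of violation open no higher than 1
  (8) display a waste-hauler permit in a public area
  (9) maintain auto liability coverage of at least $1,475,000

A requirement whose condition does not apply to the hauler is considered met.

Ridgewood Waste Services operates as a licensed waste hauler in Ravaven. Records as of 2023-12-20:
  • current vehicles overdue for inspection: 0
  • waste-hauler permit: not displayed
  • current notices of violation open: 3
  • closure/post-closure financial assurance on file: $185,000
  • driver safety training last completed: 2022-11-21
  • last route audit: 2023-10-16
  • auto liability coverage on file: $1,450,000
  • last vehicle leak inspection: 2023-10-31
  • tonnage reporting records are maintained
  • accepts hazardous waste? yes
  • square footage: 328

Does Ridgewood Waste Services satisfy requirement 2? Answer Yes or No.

Yes

2. vehicles overdue for inspection 0 ≤ 0 → met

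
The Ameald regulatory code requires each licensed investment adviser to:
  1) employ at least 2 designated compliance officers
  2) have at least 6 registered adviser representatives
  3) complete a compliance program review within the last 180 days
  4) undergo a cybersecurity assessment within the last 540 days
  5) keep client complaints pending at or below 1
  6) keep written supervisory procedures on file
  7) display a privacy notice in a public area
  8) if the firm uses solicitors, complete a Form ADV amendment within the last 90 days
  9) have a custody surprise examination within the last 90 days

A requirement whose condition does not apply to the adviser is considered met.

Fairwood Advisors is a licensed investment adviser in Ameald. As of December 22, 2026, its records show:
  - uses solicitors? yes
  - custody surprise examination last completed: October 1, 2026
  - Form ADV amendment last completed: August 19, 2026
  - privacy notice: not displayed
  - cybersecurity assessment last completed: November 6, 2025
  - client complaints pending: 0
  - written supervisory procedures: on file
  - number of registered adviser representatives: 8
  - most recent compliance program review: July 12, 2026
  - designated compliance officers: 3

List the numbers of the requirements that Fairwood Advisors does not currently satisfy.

1. designated compliance officers 3 ≥ 2 → met
2. registered adviser representatives 8 ≥ 6 → met
3. compliance program review 163 days ago vs limit 180 → met
4. cybersecurity assessment 411 days ago vs limit 540 → met
5. client complaints pending 0 ≤ 1 → met
6. written supervisory procedures present → met
7. privacy notice absent → not met
8. condition 'uses solicitors' holds; Form ADV amendment 125 days ago vs limit 90 → not met
9. custody surprise examination 82 days ago vs limit 90 → met
Not met: 7, 8

7, 8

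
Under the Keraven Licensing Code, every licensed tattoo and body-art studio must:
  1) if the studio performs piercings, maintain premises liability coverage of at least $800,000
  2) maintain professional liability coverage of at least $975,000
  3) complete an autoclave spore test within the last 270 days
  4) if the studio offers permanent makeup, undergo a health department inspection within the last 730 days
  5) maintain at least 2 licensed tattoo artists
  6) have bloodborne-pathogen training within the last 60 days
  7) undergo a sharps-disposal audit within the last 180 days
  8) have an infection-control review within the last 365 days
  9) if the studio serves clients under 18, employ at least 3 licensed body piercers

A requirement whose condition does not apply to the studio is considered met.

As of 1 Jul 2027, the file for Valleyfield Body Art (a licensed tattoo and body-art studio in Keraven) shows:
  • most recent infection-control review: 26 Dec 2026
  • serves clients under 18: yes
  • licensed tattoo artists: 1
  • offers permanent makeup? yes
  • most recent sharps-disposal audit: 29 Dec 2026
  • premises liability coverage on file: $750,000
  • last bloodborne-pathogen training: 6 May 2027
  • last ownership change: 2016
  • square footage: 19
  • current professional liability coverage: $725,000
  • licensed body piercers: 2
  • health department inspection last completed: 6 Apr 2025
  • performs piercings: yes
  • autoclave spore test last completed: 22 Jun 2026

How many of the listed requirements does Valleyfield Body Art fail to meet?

1. condition 'performs piercings' holds; premises liability coverage $750,000 < $800,000 → not met
2. professional liability coverage $725,000 < $975,000 → not met
3. autoclave spore test 374 days ago vs limit 270 → not met
4. condition 'offers permanent makeup' holds; health department inspection 816 days ago vs limit 730 → not met
5. licensed tattoo artists 1 < 2 → not met
6. bloodborne-pathogen training 56 days ago vs limit 60 → met
7. sharps-disposal audit 184 days ago vs limit 180 → not met
8. infection-control review 187 days ago vs limit 365 → met
9. condition 'serves clients under 18' holds; licensed body piercers 2 < 3 → not met
Not met: 7 of 9

7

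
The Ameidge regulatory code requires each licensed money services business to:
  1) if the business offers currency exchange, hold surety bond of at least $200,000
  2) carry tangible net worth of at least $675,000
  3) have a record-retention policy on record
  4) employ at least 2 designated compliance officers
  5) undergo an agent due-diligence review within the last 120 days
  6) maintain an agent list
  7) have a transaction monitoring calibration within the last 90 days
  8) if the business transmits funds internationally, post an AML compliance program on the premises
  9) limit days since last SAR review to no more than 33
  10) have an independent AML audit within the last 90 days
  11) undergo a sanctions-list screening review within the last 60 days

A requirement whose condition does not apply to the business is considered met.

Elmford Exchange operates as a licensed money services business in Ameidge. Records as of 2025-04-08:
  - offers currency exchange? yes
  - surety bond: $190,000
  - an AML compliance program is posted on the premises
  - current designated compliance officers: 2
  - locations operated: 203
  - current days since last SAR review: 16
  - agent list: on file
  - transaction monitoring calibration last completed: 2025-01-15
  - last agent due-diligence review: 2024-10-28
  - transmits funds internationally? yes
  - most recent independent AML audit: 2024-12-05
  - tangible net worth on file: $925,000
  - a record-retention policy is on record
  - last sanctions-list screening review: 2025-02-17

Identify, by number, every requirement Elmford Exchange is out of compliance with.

1. condition 'offers currency exchange' holds; surety bond $190,000 < $200,000 → not met
2. tangible net worth $925,000 ≥ $675,000 → met
3. record-retention policy present → met
4. designated compliance officers 2 ≥ 2 → met
5. agent due-diligence review 162 days ago vs limit 120 → not met
6. agent list present → met
7. transaction monitoring calibration 83 days ago vs limit 90 → met
8. condition 'transmits funds internationally' holds; AML compliance program present → met
9. days since last SAR review 16 ≤ 33 → met
10. independent AML audit 124 days ago vs limit 90 → not met
11. sanctions-list screening review 50 days ago vs limit 60 → met
Not met: 1, 5, 10

1, 5, 10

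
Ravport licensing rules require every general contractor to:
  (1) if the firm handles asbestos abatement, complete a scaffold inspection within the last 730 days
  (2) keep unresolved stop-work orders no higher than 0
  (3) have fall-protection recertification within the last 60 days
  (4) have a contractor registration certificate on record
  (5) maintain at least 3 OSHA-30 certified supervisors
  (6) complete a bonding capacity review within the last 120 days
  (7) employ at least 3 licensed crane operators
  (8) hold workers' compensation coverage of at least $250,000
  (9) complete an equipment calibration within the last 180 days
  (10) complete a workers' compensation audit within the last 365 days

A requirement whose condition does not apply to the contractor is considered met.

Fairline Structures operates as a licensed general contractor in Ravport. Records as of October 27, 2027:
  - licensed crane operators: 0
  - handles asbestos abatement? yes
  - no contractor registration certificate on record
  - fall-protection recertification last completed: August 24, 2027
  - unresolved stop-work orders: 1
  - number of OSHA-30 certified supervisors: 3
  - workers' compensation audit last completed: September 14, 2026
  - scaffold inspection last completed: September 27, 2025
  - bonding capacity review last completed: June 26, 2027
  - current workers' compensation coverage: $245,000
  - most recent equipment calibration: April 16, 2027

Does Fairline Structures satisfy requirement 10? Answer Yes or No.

10. workers' compensation audit 408 days ago vs limit 365 → not met

No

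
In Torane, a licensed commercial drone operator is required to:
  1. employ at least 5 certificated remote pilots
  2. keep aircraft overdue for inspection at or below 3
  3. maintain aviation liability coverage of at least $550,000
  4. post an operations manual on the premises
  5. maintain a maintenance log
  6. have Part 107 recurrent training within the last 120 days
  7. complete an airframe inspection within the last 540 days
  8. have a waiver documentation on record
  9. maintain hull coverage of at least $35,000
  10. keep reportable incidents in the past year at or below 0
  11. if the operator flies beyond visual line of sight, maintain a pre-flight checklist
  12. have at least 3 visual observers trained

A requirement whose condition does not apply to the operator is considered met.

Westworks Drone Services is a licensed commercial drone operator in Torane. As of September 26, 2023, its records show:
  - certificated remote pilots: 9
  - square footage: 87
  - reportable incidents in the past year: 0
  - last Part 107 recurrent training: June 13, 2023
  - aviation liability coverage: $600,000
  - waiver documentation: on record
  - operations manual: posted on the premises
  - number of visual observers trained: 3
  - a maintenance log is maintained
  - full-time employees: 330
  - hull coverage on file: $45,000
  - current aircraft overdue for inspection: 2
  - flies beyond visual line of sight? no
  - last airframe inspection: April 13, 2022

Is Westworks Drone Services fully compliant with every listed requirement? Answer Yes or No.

1. certificated remote pilots 9 ≥ 5 → met
2. aircraft overdue for inspection 2 ≤ 3 → met
3. aviation liability coverage $600,000 ≥ $550,000 → met
4. operations manual present → met
5. maintenance log present → met
6. Part 107 recurrent training 105 days ago vs limit 120 → met
7. airframe inspection 531 days ago vs limit 540 → met
8. waiver documentation present → met
9. hull coverage $45,000 ≥ $35,000 → met
10. reportable incidents in the past year 0 ≤ 0 → met
11. condition 'flies beyond visual line of sight' does not hold → requirement n/a → met
12. visual observers trained 3 ≥ 3 → met
All met.

Yes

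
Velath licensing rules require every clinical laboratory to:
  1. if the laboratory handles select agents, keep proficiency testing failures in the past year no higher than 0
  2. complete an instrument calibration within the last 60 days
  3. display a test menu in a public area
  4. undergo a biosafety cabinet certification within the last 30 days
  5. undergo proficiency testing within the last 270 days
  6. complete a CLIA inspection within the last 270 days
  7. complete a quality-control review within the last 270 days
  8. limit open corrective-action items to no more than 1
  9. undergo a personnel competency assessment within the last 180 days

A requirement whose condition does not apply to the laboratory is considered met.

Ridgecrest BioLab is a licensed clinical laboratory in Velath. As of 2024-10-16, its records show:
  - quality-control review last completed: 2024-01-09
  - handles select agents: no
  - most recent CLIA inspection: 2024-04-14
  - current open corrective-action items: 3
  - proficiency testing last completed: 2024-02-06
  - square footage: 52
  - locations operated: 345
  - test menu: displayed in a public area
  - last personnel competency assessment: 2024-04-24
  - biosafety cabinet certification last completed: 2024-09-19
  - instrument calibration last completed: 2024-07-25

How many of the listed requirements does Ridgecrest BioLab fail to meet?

1. condition 'handles select agents' does not hold → requirement n/a → met
2. instrument calibration 83 days ago vs limit 60 → not met
3. test menu present → met
4. biosafety cabinet certification 27 days ago vs limit 30 → met
5. proficiency testing 253 days ago vs limit 270 → met
6. CLIA inspection 185 days ago vs limit 270 → met
7. quality-control review 281 days ago vs limit 270 → not met
8. open corrective-action items 3 > 1 → not met
9. personnel competency assessment 175 days ago vs limit 180 → met
Not met: 3 of 9

3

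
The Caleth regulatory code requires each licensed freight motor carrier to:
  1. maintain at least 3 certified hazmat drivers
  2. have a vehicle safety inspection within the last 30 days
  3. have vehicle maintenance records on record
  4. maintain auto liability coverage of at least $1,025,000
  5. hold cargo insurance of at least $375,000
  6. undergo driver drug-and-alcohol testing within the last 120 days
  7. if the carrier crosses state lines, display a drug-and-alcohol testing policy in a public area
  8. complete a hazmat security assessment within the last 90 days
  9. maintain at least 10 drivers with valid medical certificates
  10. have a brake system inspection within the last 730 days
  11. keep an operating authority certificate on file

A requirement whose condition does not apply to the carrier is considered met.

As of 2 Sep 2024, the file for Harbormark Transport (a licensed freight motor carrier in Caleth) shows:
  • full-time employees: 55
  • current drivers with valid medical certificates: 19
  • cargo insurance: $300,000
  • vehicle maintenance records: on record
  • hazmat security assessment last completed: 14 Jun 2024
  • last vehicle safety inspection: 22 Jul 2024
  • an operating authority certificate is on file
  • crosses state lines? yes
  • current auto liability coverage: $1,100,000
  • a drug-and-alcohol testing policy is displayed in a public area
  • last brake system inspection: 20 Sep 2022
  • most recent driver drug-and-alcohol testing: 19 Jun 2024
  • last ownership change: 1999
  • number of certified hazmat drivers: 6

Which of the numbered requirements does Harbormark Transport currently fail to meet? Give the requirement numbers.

2, 5

1. certified hazmat drivers 6 ≥ 3 → met
2. vehicle safety inspection 42 days ago vs limit 30 → not met
3. vehicle maintenance records present → met
4. auto liability coverage $1,100,000 ≥ $1,025,000 → met
5. cargo insurance $300,000 < $375,000 → not met
6. driver drug-and-alcohol testing 75 days ago vs limit 120 → met
7. condition 'crosses state lines' holds; drug-and-alcohol testing policy present → met
8. hazmat security assessment 80 days ago vs limit 90 → met
9. drivers with valid medical certificates 19 ≥ 10 → met
10. brake system inspection 713 days ago vs limit 730 → met
11. operating authority certificate present → met
Not met: 2, 5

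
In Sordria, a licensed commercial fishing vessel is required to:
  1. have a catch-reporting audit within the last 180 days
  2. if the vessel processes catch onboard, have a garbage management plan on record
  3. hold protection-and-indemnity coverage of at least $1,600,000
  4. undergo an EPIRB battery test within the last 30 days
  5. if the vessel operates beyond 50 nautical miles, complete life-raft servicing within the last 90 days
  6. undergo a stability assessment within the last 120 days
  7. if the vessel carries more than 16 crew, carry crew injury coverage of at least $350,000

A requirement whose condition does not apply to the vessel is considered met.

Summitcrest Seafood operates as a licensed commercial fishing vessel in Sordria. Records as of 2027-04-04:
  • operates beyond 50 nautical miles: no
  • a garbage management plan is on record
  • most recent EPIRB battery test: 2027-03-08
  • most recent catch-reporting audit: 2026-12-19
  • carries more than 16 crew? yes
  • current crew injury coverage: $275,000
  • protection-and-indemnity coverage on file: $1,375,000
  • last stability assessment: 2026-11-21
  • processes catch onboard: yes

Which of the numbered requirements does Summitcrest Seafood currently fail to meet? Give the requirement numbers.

3, 6, 7

1. catch-reporting audit 106 days ago vs limit 180 → met
2. condition 'processes catch onboard' holds; garbage management plan present → met
3. protection-and-indemnity coverage $1,375,000 < $1,600,000 → not met
4. EPIRB battery test 27 days ago vs limit 30 → met
5. condition 'operates beyond 50 nautical miles' does not hold → requirement n/a → met
6. stability assessment 134 days ago vs limit 120 → not met
7. condition 'carries more than 16 crew' holds; crew injury coverage $275,000 < $350,000 → not met
Not met: 3, 6, 7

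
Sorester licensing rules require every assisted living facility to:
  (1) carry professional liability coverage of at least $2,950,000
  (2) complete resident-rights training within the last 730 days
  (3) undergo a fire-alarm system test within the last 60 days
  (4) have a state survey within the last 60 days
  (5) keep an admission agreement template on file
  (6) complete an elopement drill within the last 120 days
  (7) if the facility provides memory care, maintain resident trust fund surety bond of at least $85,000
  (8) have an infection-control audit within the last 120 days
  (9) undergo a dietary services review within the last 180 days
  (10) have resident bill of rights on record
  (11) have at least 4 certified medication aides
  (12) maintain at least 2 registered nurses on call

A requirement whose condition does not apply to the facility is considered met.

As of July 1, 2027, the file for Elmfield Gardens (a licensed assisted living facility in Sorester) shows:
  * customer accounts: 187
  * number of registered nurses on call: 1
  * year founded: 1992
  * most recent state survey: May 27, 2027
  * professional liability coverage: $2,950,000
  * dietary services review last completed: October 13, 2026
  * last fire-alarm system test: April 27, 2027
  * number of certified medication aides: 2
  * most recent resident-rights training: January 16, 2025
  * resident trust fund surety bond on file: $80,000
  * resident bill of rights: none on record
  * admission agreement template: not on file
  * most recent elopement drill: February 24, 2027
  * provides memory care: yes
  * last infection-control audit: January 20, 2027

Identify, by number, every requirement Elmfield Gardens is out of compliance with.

2, 3, 5, 6, 7, 8, 9, 10, 11, 12

1. professional liability coverage $2,950,000 ≥ $2,950,000 → met
2. resident-rights training 896 days ago vs limit 730 → not met
3. fire-alarm system test 65 days ago vs limit 60 → not met
4. state survey 35 days ago vs limit 60 → met
5. admission agreement template absent → not met
6. elopement drill 127 days ago vs limit 120 → not met
7. condition 'provides memory care' holds; resident trust fund surety bond $80,000 < $85,000 → not met
8. infection-control audit 162 days ago vs limit 120 → not met
9. dietary services review 261 days ago vs limit 180 → not met
10. resident bill of rights absent → not met
11. certified medication aides 2 < 4 → not met
12. registered nurses on call 1 < 2 → not met
Not met: 2, 3, 5, 6, 7, 8, 9, 10, 11, 12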